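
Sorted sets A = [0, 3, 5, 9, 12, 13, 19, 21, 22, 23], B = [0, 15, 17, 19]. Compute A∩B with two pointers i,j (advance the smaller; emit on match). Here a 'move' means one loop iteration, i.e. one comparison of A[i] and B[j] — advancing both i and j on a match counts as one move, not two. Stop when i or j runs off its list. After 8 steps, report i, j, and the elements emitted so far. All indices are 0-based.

i=0 j=0: 0==0 emit, i++,j++
i=1 j=1: 3<15, i++
i=2 j=1: 5<15, i++
i=3 j=1: 9<15, i++
i=4 j=1: 12<15, i++
i=5 j=1: 13<15, i++
i=6 j=1: 19>15, j++
i=6 j=2: 19>17, j++

i=6, j=3, emitted=[0]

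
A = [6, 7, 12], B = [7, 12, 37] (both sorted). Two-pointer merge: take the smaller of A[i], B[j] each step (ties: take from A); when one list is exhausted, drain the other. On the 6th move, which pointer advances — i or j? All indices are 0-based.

i=0 j=0: A[i]=6<=B[j]=7 take 6, i++
i=1 j=0: A[i]=7<=B[j]=7 take 7, i++
i=2 j=0: A[i]=12>B[j]=7 take 7, j++
i=2 j=1: A[i]=12<=B[j]=12 take 12, i++
i=3 j=1: A done, take B[j]=12, j++
i=3 j=2: A done, take B[j]=37, j++

j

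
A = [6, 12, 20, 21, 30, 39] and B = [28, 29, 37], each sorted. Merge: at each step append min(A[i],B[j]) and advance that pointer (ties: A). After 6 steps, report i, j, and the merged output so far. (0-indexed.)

[i=0,j=0] A[i]=6<=B[j]=28 take 6 → i++
[i=1,j=0] A[i]=12<=B[j]=28 take 12 → i++
[i=2,j=0] A[i]=20<=B[j]=28 take 20 → i++
[i=3,j=0] A[i]=21<=B[j]=28 take 21 → i++
[i=4,j=0] A[i]=30>B[j]=28 take 28 → j++
[i=4,j=1] A[i]=30>B[j]=29 take 29 → j++

i=4, j=2, merged so far=[6, 12, 20, 21, 28, 29]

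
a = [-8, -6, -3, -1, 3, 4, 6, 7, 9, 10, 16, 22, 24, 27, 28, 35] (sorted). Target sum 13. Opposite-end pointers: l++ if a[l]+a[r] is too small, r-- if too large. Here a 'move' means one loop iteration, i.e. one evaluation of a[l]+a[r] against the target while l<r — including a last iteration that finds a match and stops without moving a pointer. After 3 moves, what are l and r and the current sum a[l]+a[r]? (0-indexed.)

[0,15] -8+35=27 >13 → r--
[0,14] -8+28=20 >13 → r--
[0,13] -8+27=19 >13 → r--

l=0, r=12, sum=16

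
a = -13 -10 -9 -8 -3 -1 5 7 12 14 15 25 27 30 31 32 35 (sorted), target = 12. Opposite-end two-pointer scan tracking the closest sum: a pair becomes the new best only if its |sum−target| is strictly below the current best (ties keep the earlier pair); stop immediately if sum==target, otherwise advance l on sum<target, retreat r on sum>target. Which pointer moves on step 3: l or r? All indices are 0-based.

r

[0,16] -13+35=22 d=10 * → r--
[0,15] -13+32=19 d=7 * → r--
[0,14] -13+31=18 d=6 * → r--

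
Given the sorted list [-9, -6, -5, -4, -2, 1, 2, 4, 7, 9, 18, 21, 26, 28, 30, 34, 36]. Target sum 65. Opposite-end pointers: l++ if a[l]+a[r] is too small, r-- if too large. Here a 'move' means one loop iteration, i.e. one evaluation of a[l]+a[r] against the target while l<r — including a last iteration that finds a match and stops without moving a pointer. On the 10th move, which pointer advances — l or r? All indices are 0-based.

[0,16] -9+36=27 <65 → l++
[1,16] -6+36=30 <65 → l++
[2,16] -5+36=31 <65 → l++
[3,16] -4+36=32 <65 → l++
[4,16] -2+36=34 <65 → l++
[5,16] 1+36=37 <65 → l++
[6,16] 2+36=38 <65 → l++
[7,16] 4+36=40 <65 → l++
[8,16] 7+36=43 <65 → l++
[9,16] 9+36=45 <65 → l++

l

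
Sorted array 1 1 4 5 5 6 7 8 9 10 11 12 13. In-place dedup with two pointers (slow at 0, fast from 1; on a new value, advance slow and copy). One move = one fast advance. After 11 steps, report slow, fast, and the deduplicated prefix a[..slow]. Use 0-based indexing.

(s=0,f=1) a[fast]=1=a[slow] dup → fast++
(s=0,f=2) a[fast]=4≠a[slow]=1 write a[1]=4 → slow++,fast++
(s=1,f=3) a[fast]=5≠a[slow]=4 write a[2]=5 → slow++,fast++
(s=2,f=4) a[fast]=5=a[slow] dup → fast++
(s=2,f=5) a[fast]=6≠a[slow]=5 write a[3]=6 → slow++,fast++
(s=3,f=6) a[fast]=7≠a[slow]=6 write a[4]=7 → slow++,fast++
(s=4,f=7) a[fast]=8≠a[slow]=7 write a[5]=8 → slow++,fast++
(s=5,f=8) a[fast]=9≠a[slow]=8 write a[6]=9 → slow++,fast++
(s=6,f=9) a[fast]=10≠a[slow]=9 write a[7]=10 → slow++,fast++
(s=7,f=10) a[fast]=11≠a[slow]=10 write a[8]=11 → slow++,fast++
(s=8,f=11) a[fast]=12≠a[slow]=11 write a[9]=12 → slow++,fast++

slow=9, fast=12, prefix=[1, 4, 5, 6, 7, 8, 9, 10, 11, 12]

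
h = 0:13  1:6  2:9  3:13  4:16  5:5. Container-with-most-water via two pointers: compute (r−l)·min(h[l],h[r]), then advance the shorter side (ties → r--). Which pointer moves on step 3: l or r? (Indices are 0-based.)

l

[0,5] min(13,5)*5=25 best=25 * → r--
[0,4] min(13,16)*4=52 best=52 * → l++
[1,4] min(6,16)*3=18 best=52 → l++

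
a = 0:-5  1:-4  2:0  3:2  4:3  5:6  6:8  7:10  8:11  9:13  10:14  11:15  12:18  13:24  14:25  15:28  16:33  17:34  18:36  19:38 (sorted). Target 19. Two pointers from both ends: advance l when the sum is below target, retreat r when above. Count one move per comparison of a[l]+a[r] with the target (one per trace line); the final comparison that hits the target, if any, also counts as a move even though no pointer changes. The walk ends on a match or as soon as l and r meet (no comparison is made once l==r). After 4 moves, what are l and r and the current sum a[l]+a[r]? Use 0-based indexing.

[0,19] -5+38=33 >19 → r--
[0,18] -5+36=31 >19 → r--
[0,17] -5+34=29 >19 → r--
[0,16] -5+33=28 >19 → r--

l=0, r=15, sum=23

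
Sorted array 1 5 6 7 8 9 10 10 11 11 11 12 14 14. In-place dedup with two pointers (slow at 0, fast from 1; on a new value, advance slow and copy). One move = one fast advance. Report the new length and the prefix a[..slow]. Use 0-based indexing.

length 10; prefix = [1, 5, 6, 7, 8, 9, 10, 11, 12, 14]

slow=0 fast=1: a[fast]=5≠a[slow]=1 write a[1]=5, slow++,fast++
slow=1 fast=2: a[fast]=6≠a[slow]=5 write a[2]=6, slow++,fast++
slow=2 fast=3: a[fast]=7≠a[slow]=6 write a[3]=7, slow++,fast++
slow=3 fast=4: a[fast]=8≠a[slow]=7 write a[4]=8, slow++,fast++
slow=4 fast=5: a[fast]=9≠a[slow]=8 write a[5]=9, slow++,fast++
slow=5 fast=6: a[fast]=10≠a[slow]=9 write a[6]=10, slow++,fast++
slow=6 fast=7: a[fast]=10=a[slow] dup, fast++
slow=6 fast=8: a[fast]=11≠a[slow]=10 write a[7]=11, slow++,fast++
slow=7 fast=9: a[fast]=11=a[slow] dup, fast++
slow=7 fast=10: a[fast]=11=a[slow] dup, fast++
slow=7 fast=11: a[fast]=12≠a[slow]=11 write a[8]=12, slow++,fast++
slow=8 fast=12: a[fast]=14≠a[slow]=12 write a[9]=14, slow++,fast++
slow=9 fast=13: a[fast]=14=a[slow] dup, fast++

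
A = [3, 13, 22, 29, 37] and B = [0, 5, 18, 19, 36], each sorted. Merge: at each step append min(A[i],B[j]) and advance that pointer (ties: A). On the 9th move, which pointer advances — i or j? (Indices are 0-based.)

j

[i=0,j=0] A[i]=3>B[j]=0 take 0 → j++
[i=0,j=1] A[i]=3<=B[j]=5 take 3 → i++
[i=1,j=1] A[i]=13>B[j]=5 take 5 → j++
[i=1,j=2] A[i]=13<=B[j]=18 take 13 → i++
[i=2,j=2] A[i]=22>B[j]=18 take 18 → j++
[i=2,j=3] A[i]=22>B[j]=19 take 19 → j++
[i=2,j=4] A[i]=22<=B[j]=36 take 22 → i++
[i=3,j=4] A[i]=29<=B[j]=36 take 29 → i++
[i=4,j=4] A[i]=37>B[j]=36 take 36 → j++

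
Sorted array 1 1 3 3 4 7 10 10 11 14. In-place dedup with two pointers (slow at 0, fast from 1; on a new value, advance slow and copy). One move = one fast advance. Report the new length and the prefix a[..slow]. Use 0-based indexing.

length 7; prefix = [1, 3, 4, 7, 10, 11, 14]

slow=0 fast=1: a[fast]=1=a[slow] dup, fast++
slow=0 fast=2: a[fast]=3≠a[slow]=1 write a[1]=3, slow++,fast++
slow=1 fast=3: a[fast]=3=a[slow] dup, fast++
slow=1 fast=4: a[fast]=4≠a[slow]=3 write a[2]=4, slow++,fast++
slow=2 fast=5: a[fast]=7≠a[slow]=4 write a[3]=7, slow++,fast++
slow=3 fast=6: a[fast]=10≠a[slow]=7 write a[4]=10, slow++,fast++
slow=4 fast=7: a[fast]=10=a[slow] dup, fast++
slow=4 fast=8: a[fast]=11≠a[slow]=10 write a[5]=11, slow++,fast++
slow=5 fast=9: a[fast]=14≠a[slow]=11 write a[6]=14, slow++,fast++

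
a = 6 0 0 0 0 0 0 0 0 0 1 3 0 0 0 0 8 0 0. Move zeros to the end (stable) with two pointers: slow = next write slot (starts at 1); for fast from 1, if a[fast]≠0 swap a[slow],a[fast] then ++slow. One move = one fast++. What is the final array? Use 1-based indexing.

[6, 1, 3, 8, 0, 0, 0, 0, 0, 0, 0, 0, 0, 0, 0, 0, 0, 0, 0]

(s=1,f=1) a[fast]=6≠0 swap→a[1]=6 → slow++,fast++
(s=2,f=2) a[fast]=0 → fast++
(s=2,f=3) a[fast]=0 → fast++
(s=2,f=4) a[fast]=0 → fast++
(s=2,f=5) a[fast]=0 → fast++
(s=2,f=6) a[fast]=0 → fast++
(s=2,f=7) a[fast]=0 → fast++
(s=2,f=8) a[fast]=0 → fast++
(s=2,f=9) a[fast]=0 → fast++
(s=2,f=10) a[fast]=0 → fast++
(s=2,f=11) a[fast]=1≠0 swap→a[2]=1 → slow++,fast++
(s=3,f=12) a[fast]=3≠0 swap→a[3]=3 → slow++,fast++
(s=4,f=13) a[fast]=0 → fast++
(s=4,f=14) a[fast]=0 → fast++
(s=4,f=15) a[fast]=0 → fast++
(s=4,f=16) a[fast]=0 → fast++
(s=4,f=17) a[fast]=8≠0 swap→a[4]=8 → slow++,fast++
(s=5,f=18) a[fast]=0 → fast++
(s=5,f=19) a[fast]=0 → fast++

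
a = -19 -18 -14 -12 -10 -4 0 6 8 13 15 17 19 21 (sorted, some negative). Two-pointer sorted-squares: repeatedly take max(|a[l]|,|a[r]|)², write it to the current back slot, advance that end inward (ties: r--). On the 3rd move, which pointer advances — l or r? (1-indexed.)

l=1 r=14: |-19|<=|21| out[14]=441, r--
l=1 r=13: |-19|<=|19| out[13]=361, r--
l=1 r=12: |-19|>|17| out[12]=361, l++

l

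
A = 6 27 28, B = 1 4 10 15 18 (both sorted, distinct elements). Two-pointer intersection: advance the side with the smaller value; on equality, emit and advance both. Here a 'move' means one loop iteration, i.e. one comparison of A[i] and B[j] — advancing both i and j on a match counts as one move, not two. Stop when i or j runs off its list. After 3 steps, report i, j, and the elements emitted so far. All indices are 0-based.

[i=0,j=0] 6>1 → j++
[i=0,j=1] 6>4 → j++
[i=0,j=2] 6<10 → i++

i=1, j=2, emitted=[]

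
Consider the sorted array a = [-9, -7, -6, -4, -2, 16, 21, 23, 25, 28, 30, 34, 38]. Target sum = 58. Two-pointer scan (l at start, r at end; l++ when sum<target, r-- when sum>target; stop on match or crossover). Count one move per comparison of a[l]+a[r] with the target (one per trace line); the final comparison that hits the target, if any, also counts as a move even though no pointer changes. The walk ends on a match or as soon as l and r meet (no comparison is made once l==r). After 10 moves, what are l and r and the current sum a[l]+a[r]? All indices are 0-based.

l=8, r=10, sum=55

l=0 r=12: -9+38=29 <58, l++
l=1 r=12: -7+38=31 <58, l++
l=2 r=12: -6+38=32 <58, l++
l=3 r=12: -4+38=34 <58, l++
l=4 r=12: -2+38=36 <58, l++
l=5 r=12: 16+38=54 <58, l++
l=6 r=12: 21+38=59 >58, r--
l=6 r=11: 21+34=55 <58, l++
l=7 r=11: 23+34=57 <58, l++
l=8 r=11: 25+34=59 >58, r--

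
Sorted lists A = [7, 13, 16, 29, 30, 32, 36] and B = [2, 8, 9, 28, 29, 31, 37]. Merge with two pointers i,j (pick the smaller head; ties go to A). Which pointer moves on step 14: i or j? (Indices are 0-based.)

[i=0,j=0] A[i]=7>B[j]=2 take 2 → j++
[i=0,j=1] A[i]=7<=B[j]=8 take 7 → i++
[i=1,j=1] A[i]=13>B[j]=8 take 8 → j++
[i=1,j=2] A[i]=13>B[j]=9 take 9 → j++
[i=1,j=3] A[i]=13<=B[j]=28 take 13 → i++
[i=2,j=3] A[i]=16<=B[j]=28 take 16 → i++
[i=3,j=3] A[i]=29>B[j]=28 take 28 → j++
[i=3,j=4] A[i]=29<=B[j]=29 take 29 → i++
[i=4,j=4] A[i]=30>B[j]=29 take 29 → j++
[i=4,j=5] A[i]=30<=B[j]=31 take 30 → i++
[i=5,j=5] A[i]=32>B[j]=31 take 31 → j++
[i=5,j=6] A[i]=32<=B[j]=37 take 32 → i++
[i=6,j=6] A[i]=36<=B[j]=37 take 36 → i++
[i=7,j=6] A done, take B[j]=37 → j++

j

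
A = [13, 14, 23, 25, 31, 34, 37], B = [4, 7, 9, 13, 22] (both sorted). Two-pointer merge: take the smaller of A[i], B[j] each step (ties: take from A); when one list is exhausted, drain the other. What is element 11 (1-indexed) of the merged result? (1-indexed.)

merged[11] = 34

[i=1,j=1] A[i]=13>B[j]=4 take 4 → j++
[i=1,j=2] A[i]=13>B[j]=7 take 7 → j++
[i=1,j=3] A[i]=13>B[j]=9 take 9 → j++
[i=1,j=4] A[i]=13<=B[j]=13 take 13 → i++
[i=2,j=4] A[i]=14>B[j]=13 take 13 → j++
[i=2,j=5] A[i]=14<=B[j]=22 take 14 → i++
[i=3,j=5] A[i]=23>B[j]=22 take 22 → j++
[i=3,j=6] B done, take A[i]=23 → i++
[i=4,j=6] B done, take A[i]=25 → i++
[i=5,j=6] B done, take A[i]=31 → i++
[i=6,j=6] B done, take A[i]=34 → i++
[i=7,j=6] B done, take A[i]=37 → i++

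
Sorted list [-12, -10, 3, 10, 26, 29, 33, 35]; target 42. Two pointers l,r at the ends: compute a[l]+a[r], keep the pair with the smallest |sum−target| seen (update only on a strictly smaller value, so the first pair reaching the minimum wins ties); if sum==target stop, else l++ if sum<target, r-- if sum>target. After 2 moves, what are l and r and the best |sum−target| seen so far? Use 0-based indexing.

l=0 r=7: -12+35=23 d=19 *, l++
l=1 r=7: -10+35=25 d=17 *, l++

l=2, r=7, best |Δ|=17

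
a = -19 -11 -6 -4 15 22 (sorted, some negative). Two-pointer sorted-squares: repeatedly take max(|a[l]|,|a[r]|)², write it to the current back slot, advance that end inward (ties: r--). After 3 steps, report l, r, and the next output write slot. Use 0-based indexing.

l=0 r=5: |-19|<=|22| out[5]=484, r--
l=0 r=4: |-19|>|15| out[4]=361, l++
l=1 r=4: |-11|<=|15| out[3]=225, r--

l=1, r=3, next write slot=2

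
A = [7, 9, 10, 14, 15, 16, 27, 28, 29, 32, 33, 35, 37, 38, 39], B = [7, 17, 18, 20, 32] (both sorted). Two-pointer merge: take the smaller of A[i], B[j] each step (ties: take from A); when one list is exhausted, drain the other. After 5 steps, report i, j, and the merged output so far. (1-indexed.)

[i=1,j=1] A[i]=7<=B[j]=7 take 7 → i++
[i=2,j=1] A[i]=9>B[j]=7 take 7 → j++
[i=2,j=2] A[i]=9<=B[j]=17 take 9 → i++
[i=3,j=2] A[i]=10<=B[j]=17 take 10 → i++
[i=4,j=2] A[i]=14<=B[j]=17 take 14 → i++

i=5, j=2, merged so far=[7, 7, 9, 10, 14]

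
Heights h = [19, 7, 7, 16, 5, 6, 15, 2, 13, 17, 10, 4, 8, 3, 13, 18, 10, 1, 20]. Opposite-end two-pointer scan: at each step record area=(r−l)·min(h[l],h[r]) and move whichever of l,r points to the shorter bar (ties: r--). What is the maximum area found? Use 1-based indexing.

max area = 342

l=1 r=19: min(19,20)*18=342 best=342 *, l++
l=2 r=19: min(7,20)*17=119 best=342, l++
l=3 r=19: min(7,20)*16=112 best=342, l++
l=4 r=19: min(16,20)*15=240 best=342, l++
l=5 r=19: min(5,20)*14=70 best=342, l++
l=6 r=19: min(6,20)*13=78 best=342, l++
l=7 r=19: min(15,20)*12=180 best=342, l++
l=8 r=19: min(2,20)*11=22 best=342, l++
l=9 r=19: min(13,20)*10=130 best=342, l++
l=10 r=19: min(17,20)*9=153 best=342, l++
l=11 r=19: min(10,20)*8=80 best=342, l++
l=12 r=19: min(4,20)*7=28 best=342, l++
l=13 r=19: min(8,20)*6=48 best=342, l++
l=14 r=19: min(3,20)*5=15 best=342, l++
l=15 r=19: min(13,20)*4=52 best=342, l++
l=16 r=19: min(18,20)*3=54 best=342, l++
l=17 r=19: min(10,20)*2=20 best=342, l++
l=18 r=19: min(1,20)*1=1 best=342, l++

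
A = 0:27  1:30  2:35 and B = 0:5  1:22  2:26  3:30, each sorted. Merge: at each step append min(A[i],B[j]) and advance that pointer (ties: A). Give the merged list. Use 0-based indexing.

[i=0,j=0] A[i]=27>B[j]=5 take 5 → j++
[i=0,j=1] A[i]=27>B[j]=22 take 22 → j++
[i=0,j=2] A[i]=27>B[j]=26 take 26 → j++
[i=0,j=3] A[i]=27<=B[j]=30 take 27 → i++
[i=1,j=3] A[i]=30<=B[j]=30 take 30 → i++
[i=2,j=3] A[i]=35>B[j]=30 take 30 → j++
[i=2,j=4] B done, take A[i]=35 → i++

[5, 22, 26, 27, 30, 30, 35]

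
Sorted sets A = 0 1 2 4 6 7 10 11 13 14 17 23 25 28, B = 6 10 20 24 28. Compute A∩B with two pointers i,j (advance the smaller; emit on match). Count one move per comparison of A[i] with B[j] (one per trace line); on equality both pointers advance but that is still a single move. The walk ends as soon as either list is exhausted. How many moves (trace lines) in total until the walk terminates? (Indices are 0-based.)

16 moves

[i=0,j=0] 0<6 → i++
[i=1,j=0] 1<6 → i++
[i=2,j=0] 2<6 → i++
[i=3,j=0] 4<6 → i++
[i=4,j=0] 6==6 emit → i++,j++
[i=5,j=1] 7<10 → i++
[i=6,j=1] 10==10 emit → i++,j++
[i=7,j=2] 11<20 → i++
[i=8,j=2] 13<20 → i++
[i=9,j=2] 14<20 → i++
[i=10,j=2] 17<20 → i++
[i=11,j=2] 23>20 → j++
[i=11,j=3] 23<24 → i++
[i=12,j=3] 25>24 → j++
[i=12,j=4] 25<28 → i++
[i=13,j=4] 28==28 emit → i++,j++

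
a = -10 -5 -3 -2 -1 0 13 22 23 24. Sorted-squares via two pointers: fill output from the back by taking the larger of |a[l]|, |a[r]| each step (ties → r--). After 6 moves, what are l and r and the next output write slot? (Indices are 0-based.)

l=0 r=9: |-10|<=|24| out[9]=576, r--
l=0 r=8: |-10|<=|23| out[8]=529, r--
l=0 r=7: |-10|<=|22| out[7]=484, r--
l=0 r=6: |-10|<=|13| out[6]=169, r--
l=0 r=5: |-10|>|0| out[5]=100, l++
l=1 r=5: |-5|>|0| out[4]=25, l++

l=2, r=5, next write slot=3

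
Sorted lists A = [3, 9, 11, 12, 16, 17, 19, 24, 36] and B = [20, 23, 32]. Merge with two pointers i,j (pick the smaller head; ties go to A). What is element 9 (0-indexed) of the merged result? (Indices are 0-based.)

i=0 j=0: A[i]=3<=B[j]=20 take 3, i++
i=1 j=0: A[i]=9<=B[j]=20 take 9, i++
i=2 j=0: A[i]=11<=B[j]=20 take 11, i++
i=3 j=0: A[i]=12<=B[j]=20 take 12, i++
i=4 j=0: A[i]=16<=B[j]=20 take 16, i++
i=5 j=0: A[i]=17<=B[j]=20 take 17, i++
i=6 j=0: A[i]=19<=B[j]=20 take 19, i++
i=7 j=0: A[i]=24>B[j]=20 take 20, j++
i=7 j=1: A[i]=24>B[j]=23 take 23, j++
i=7 j=2: A[i]=24<=B[j]=32 take 24, i++
i=8 j=2: A[i]=36>B[j]=32 take 32, j++
i=8 j=3: B done, take A[i]=36, i++

merged[9] = 24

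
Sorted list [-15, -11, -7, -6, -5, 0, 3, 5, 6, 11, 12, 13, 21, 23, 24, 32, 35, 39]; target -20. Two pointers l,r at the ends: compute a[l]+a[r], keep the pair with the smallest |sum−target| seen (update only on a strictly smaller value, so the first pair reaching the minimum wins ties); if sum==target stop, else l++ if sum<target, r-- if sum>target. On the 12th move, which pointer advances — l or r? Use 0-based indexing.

[0,17] -15+39=24 d=44 * → r--
[0,16] -15+35=20 d=40 * → r--
[0,15] -15+32=17 d=37 * → r--
[0,14] -15+24=9 d=29 * → r--
[0,13] -15+23=8 d=28 * → r--
[0,12] -15+21=6 d=26 * → r--
[0,11] -15+13=-2 d=18 * → r--
[0,10] -15+12=-3 d=17 * → r--
[0,9] -15+11=-4 d=16 * → r--
[0,8] -15+6=-9 d=11 * → r--
[0,7] -15+5=-10 d=10 * → r--
[0,6] -15+3=-12 d=8 * → r--

r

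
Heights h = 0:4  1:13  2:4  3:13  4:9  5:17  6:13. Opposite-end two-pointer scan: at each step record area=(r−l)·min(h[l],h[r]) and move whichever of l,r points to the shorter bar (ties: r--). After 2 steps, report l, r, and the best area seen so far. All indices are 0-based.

l=0 r=6: min(4,13)*6=24 best=24 *, l++
l=1 r=6: min(13,13)*5=65 best=65 *, r--

l=1, r=5, best area=65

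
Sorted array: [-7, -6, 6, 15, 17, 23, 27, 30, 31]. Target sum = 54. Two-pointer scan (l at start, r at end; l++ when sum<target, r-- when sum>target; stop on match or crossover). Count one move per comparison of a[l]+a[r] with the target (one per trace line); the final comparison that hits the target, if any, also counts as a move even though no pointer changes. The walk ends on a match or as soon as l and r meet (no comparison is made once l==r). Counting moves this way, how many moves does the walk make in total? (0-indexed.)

6 moves

[0,8] -7+31=24 <54 → l++
[1,8] -6+31=25 <54 → l++
[2,8] 6+31=37 <54 → l++
[3,8] 15+31=46 <54 → l++
[4,8] 17+31=48 <54 → l++
[5,8] 23+31=54 → found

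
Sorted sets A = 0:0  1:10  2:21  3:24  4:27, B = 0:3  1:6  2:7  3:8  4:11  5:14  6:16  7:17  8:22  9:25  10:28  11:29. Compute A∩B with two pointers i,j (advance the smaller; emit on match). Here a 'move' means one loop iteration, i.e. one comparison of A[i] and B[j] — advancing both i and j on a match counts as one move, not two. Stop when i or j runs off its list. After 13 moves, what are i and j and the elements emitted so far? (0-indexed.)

i=0 j=0: 0<3, i++
i=1 j=0: 10>3, j++
i=1 j=1: 10>6, j++
i=1 j=2: 10>7, j++
i=1 j=3: 10>8, j++
i=1 j=4: 10<11, i++
i=2 j=4: 21>11, j++
i=2 j=5: 21>14, j++
i=2 j=6: 21>16, j++
i=2 j=7: 21>17, j++
i=2 j=8: 21<22, i++
i=3 j=8: 24>22, j++
i=3 j=9: 24<25, i++

i=4, j=9, emitted=[]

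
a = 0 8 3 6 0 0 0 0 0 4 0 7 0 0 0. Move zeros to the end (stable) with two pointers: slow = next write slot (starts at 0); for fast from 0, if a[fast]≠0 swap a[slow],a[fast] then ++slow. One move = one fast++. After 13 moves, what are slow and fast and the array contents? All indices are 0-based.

(s=0,f=0) a[fast]=0 → fast++
(s=0,f=1) a[fast]=8≠0 swap→a[0]=8 → slow++,fast++
(s=1,f=2) a[fast]=3≠0 swap→a[1]=3 → slow++,fast++
(s=2,f=3) a[fast]=6≠0 swap→a[2]=6 → slow++,fast++
(s=3,f=4) a[fast]=0 → fast++
(s=3,f=5) a[fast]=0 → fast++
(s=3,f=6) a[fast]=0 → fast++
(s=3,f=7) a[fast]=0 → fast++
(s=3,f=8) a[fast]=0 → fast++
(s=3,f=9) a[fast]=4≠0 swap→a[3]=4 → slow++,fast++
(s=4,f=10) a[fast]=0 → fast++
(s=4,f=11) a[fast]=7≠0 swap→a[4]=7 → slow++,fast++
(s=5,f=12) a[fast]=0 → fast++

slow=5, fast=13, a=[8, 3, 6, 4, 7, 0, 0, 0, 0, 0, 0, 0, 0, 0, 0]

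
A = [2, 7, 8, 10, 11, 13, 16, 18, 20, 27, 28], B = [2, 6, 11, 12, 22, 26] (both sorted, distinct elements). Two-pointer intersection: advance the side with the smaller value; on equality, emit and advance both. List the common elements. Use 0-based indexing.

i=0 j=0: 2==2 emit, i++,j++
i=1 j=1: 7>6, j++
i=1 j=2: 7<11, i++
i=2 j=2: 8<11, i++
i=3 j=2: 10<11, i++
i=4 j=2: 11==11 emit, i++,j++
i=5 j=3: 13>12, j++
i=5 j=4: 13<22, i++
i=6 j=4: 16<22, i++
i=7 j=4: 18<22, i++
i=8 j=4: 20<22, i++
i=9 j=4: 27>22, j++
i=9 j=5: 27>26, j++

intersection = [2, 11]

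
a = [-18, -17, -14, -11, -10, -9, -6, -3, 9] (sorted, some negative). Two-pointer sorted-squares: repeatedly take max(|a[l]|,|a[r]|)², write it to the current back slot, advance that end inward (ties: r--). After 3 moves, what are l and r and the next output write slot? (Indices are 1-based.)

l=4, r=9, next write slot=6

[1,9] |-18|>|9| out[9]=324 → l++
[2,9] |-17|>|9| out[8]=289 → l++
[3,9] |-14|>|9| out[7]=196 → l++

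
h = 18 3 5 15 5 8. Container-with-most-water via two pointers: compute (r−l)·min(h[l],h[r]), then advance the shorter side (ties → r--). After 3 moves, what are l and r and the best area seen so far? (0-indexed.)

l=0 r=5: min(18,8)*5=40 best=40 *, r--
l=0 r=4: min(18,5)*4=20 best=40, r--
l=0 r=3: min(18,15)*3=45 best=45 *, r--

l=0, r=2, best area=45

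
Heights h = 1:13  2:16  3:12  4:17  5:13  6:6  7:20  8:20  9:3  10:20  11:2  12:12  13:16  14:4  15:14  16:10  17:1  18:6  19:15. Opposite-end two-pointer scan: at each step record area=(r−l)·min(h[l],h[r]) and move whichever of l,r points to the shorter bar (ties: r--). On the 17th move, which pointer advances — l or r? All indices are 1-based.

r

l=1 r=19: min(13,15)*18=234 best=234 *, l++
l=2 r=19: min(16,15)*17=255 best=255 *, r--
l=2 r=18: min(16,6)*16=96 best=255, r--
l=2 r=17: min(16,1)*15=15 best=255, r--
l=2 r=16: min(16,10)*14=140 best=255, r--
l=2 r=15: min(16,14)*13=182 best=255, r--
l=2 r=14: min(16,4)*12=48 best=255, r--
l=2 r=13: min(16,16)*11=176 best=255, r--
l=2 r=12: min(16,12)*10=120 best=255, r--
l=2 r=11: min(16,2)*9=18 best=255, r--
l=2 r=10: min(16,20)*8=128 best=255, l++
l=3 r=10: min(12,20)*7=84 best=255, l++
l=4 r=10: min(17,20)*6=102 best=255, l++
l=5 r=10: min(13,20)*5=65 best=255, l++
l=6 r=10: min(6,20)*4=24 best=255, l++
l=7 r=10: min(20,20)*3=60 best=255, r--
l=7 r=9: min(20,3)*2=6 best=255, r--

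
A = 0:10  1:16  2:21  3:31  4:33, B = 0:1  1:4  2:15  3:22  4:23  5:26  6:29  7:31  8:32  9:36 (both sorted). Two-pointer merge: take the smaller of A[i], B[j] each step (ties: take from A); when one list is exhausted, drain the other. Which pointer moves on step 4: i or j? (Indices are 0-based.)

i=0 j=0: A[i]=10>B[j]=1 take 1, j++
i=0 j=1: A[i]=10>B[j]=4 take 4, j++
i=0 j=2: A[i]=10<=B[j]=15 take 10, i++
i=1 j=2: A[i]=16>B[j]=15 take 15, j++

j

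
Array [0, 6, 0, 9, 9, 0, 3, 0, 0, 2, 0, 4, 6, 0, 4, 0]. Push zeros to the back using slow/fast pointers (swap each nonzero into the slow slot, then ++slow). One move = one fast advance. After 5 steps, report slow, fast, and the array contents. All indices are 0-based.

slow=3, fast=5, a=[6, 9, 9, 0, 0, 0, 3, 0, 0, 2, 0, 4, 6, 0, 4, 0]

(s=0,f=0) a[fast]=0 → fast++
(s=0,f=1) a[fast]=6≠0 swap→a[0]=6 → slow++,fast++
(s=1,f=2) a[fast]=0 → fast++
(s=1,f=3) a[fast]=9≠0 swap→a[1]=9 → slow++,fast++
(s=2,f=4) a[fast]=9≠0 swap→a[2]=9 → slow++,fast++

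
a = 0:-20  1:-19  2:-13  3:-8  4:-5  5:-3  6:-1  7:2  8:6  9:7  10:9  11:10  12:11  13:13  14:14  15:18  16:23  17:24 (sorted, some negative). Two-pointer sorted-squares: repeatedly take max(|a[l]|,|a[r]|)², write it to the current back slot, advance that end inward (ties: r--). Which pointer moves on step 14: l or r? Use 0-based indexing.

r

[0,17] |-20|<=|24| out[17]=576 → r--
[0,16] |-20|<=|23| out[16]=529 → r--
[0,15] |-20|>|18| out[15]=400 → l++
[1,15] |-19|>|18| out[14]=361 → l++
[2,15] |-13|<=|18| out[13]=324 → r--
[2,14] |-13|<=|14| out[12]=196 → r--
[2,13] |-13|<=|13| out[11]=169 → r--
[2,12] |-13|>|11| out[10]=169 → l++
[3,12] |-8|<=|11| out[9]=121 → r--
[3,11] |-8|<=|10| out[8]=100 → r--
[3,10] |-8|<=|9| out[7]=81 → r--
[3,9] |-8|>|7| out[6]=64 → l++
[4,9] |-5|<=|7| out[5]=49 → r--
[4,8] |-5|<=|6| out[4]=36 → r--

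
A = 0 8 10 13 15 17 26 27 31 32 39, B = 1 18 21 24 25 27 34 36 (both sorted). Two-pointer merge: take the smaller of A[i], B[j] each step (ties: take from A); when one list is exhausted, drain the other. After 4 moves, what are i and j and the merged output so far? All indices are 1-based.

i=4, j=2, merged so far=[0, 1, 8, 10]

[i=1,j=1] A[i]=0<=B[j]=1 take 0 → i++
[i=2,j=1] A[i]=8>B[j]=1 take 1 → j++
[i=2,j=2] A[i]=8<=B[j]=18 take 8 → i++
[i=3,j=2] A[i]=10<=B[j]=18 take 10 → i++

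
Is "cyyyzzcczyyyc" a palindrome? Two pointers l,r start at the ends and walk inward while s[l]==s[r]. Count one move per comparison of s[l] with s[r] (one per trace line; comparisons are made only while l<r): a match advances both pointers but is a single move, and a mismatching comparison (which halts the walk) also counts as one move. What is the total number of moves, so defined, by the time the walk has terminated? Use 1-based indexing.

l=1 r=13: 'c'=='c', l++,r--
l=2 r=12: 'y'=='y', l++,r--
l=3 r=11: 'y'=='y', l++,r--
l=4 r=10: 'y'=='y', l++,r--
l=5 r=9: 'z'=='z', l++,r--
l=6 r=8: 'z'!='c', stop

6 moves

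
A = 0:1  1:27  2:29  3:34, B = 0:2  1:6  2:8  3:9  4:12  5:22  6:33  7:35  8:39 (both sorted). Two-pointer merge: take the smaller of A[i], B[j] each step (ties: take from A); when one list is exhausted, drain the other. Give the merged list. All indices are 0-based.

[1, 2, 6, 8, 9, 12, 22, 27, 29, 33, 34, 35, 39]

i=0 j=0: A[i]=1<=B[j]=2 take 1, i++
i=1 j=0: A[i]=27>B[j]=2 take 2, j++
i=1 j=1: A[i]=27>B[j]=6 take 6, j++
i=1 j=2: A[i]=27>B[j]=8 take 8, j++
i=1 j=3: A[i]=27>B[j]=9 take 9, j++
i=1 j=4: A[i]=27>B[j]=12 take 12, j++
i=1 j=5: A[i]=27>B[j]=22 take 22, j++
i=1 j=6: A[i]=27<=B[j]=33 take 27, i++
i=2 j=6: A[i]=29<=B[j]=33 take 29, i++
i=3 j=6: A[i]=34>B[j]=33 take 33, j++
i=3 j=7: A[i]=34<=B[j]=35 take 34, i++
i=4 j=7: A done, take B[j]=35, j++
i=4 j=8: A done, take B[j]=39, j++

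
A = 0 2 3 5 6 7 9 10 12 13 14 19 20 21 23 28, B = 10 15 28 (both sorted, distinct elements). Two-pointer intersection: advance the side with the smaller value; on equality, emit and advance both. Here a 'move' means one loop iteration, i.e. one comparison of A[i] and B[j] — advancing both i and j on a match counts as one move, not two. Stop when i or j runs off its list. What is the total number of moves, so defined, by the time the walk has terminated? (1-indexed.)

[i=1,j=1] 0<10 → i++
[i=2,j=1] 2<10 → i++
[i=3,j=1] 3<10 → i++
[i=4,j=1] 5<10 → i++
[i=5,j=1] 6<10 → i++
[i=6,j=1] 7<10 → i++
[i=7,j=1] 9<10 → i++
[i=8,j=1] 10==10 emit → i++,j++
[i=9,j=2] 12<15 → i++
[i=10,j=2] 13<15 → i++
[i=11,j=2] 14<15 → i++
[i=12,j=2] 19>15 → j++
[i=12,j=3] 19<28 → i++
[i=13,j=3] 20<28 → i++
[i=14,j=3] 21<28 → i++
[i=15,j=3] 23<28 → i++
[i=16,j=3] 28==28 emit → i++,j++

17 moves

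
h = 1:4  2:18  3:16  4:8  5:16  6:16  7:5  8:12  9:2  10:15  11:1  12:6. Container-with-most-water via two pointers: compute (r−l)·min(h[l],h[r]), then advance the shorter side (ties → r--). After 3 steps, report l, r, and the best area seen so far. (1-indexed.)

[1,12] min(4,6)*11=44 best=44 * → l++
[2,12] min(18,6)*10=60 best=60 * → r--
[2,11] min(18,1)*9=9 best=60 → r--

l=2, r=10, best area=60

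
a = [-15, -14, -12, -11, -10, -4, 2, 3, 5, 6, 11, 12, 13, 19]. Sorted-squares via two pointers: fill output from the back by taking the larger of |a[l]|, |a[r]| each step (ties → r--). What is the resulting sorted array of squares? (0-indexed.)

l=0 r=13: |-15|<=|19| out[13]=361, r--
l=0 r=12: |-15|>|13| out[12]=225, l++
l=1 r=12: |-14|>|13| out[11]=196, l++
l=2 r=12: |-12|<=|13| out[10]=169, r--
l=2 r=11: |-12|<=|12| out[9]=144, r--
l=2 r=10: |-12|>|11| out[8]=144, l++
l=3 r=10: |-11|<=|11| out[7]=121, r--
l=3 r=9: |-11|>|6| out[6]=121, l++
l=4 r=9: |-10|>|6| out[5]=100, l++
l=5 r=9: |-4|<=|6| out[4]=36, r--
l=5 r=8: |-4|<=|5| out[3]=25, r--
l=5 r=7: |-4|>|3| out[2]=16, l++
l=6 r=7: |2|<=|3| out[1]=9, r--
l=6 r=6: |2|<=|2| out[0]=4, r--

[4, 9, 16, 25, 36, 100, 121, 121, 144, 144, 169, 196, 225, 361]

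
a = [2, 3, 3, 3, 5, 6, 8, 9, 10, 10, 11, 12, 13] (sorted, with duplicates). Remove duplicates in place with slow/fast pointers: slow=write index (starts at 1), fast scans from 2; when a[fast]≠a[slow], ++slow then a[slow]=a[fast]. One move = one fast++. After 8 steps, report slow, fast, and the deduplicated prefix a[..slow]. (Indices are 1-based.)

slow=7, fast=10, prefix=[2, 3, 5, 6, 8, 9, 10]

(s=1,f=2) a[fast]=3≠a[slow]=2 write a[2]=3 → slow++,fast++
(s=2,f=3) a[fast]=3=a[slow] dup → fast++
(s=2,f=4) a[fast]=3=a[slow] dup → fast++
(s=2,f=5) a[fast]=5≠a[slow]=3 write a[3]=5 → slow++,fast++
(s=3,f=6) a[fast]=6≠a[slow]=5 write a[4]=6 → slow++,fast++
(s=4,f=7) a[fast]=8≠a[slow]=6 write a[5]=8 → slow++,fast++
(s=5,f=8) a[fast]=9≠a[slow]=8 write a[6]=9 → slow++,fast++
(s=6,f=9) a[fast]=10≠a[slow]=9 write a[7]=10 → slow++,fast++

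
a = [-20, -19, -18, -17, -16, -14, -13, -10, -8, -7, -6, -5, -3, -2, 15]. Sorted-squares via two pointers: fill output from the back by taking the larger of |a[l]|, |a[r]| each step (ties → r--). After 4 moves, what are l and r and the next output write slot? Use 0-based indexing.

l=4, r=14, next write slot=10

l=0 r=14: |-20|>|15| out[14]=400, l++
l=1 r=14: |-19|>|15| out[13]=361, l++
l=2 r=14: |-18|>|15| out[12]=324, l++
l=3 r=14: |-17|>|15| out[11]=289, l++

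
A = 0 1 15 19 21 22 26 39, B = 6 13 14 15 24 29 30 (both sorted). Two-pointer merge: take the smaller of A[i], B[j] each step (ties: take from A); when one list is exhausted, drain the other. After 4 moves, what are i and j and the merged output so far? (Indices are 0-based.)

i=2, j=2, merged so far=[0, 1, 6, 13]

[i=0,j=0] A[i]=0<=B[j]=6 take 0 → i++
[i=1,j=0] A[i]=1<=B[j]=6 take 1 → i++
[i=2,j=0] A[i]=15>B[j]=6 take 6 → j++
[i=2,j=1] A[i]=15>B[j]=13 take 13 → j++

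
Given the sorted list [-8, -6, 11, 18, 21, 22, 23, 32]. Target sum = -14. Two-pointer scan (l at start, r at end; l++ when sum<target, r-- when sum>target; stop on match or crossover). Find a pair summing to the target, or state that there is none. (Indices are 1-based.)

(-8, -6)

[1,8] -8+32=24 >-14 → r--
[1,7] -8+23=15 >-14 → r--
[1,6] -8+22=14 >-14 → r--
[1,5] -8+21=13 >-14 → r--
[1,4] -8+18=10 >-14 → r--
[1,3] -8+11=3 >-14 → r--
[1,2] -8+-6=-14 → found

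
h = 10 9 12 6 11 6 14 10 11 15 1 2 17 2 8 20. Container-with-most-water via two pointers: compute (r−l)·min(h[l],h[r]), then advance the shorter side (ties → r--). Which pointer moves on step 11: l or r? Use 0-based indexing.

l=0 r=15: min(10,20)*15=150 best=150 *, l++
l=1 r=15: min(9,20)*14=126 best=150, l++
l=2 r=15: min(12,20)*13=156 best=156 *, l++
l=3 r=15: min(6,20)*12=72 best=156, l++
l=4 r=15: min(11,20)*11=121 best=156, l++
l=5 r=15: min(6,20)*10=60 best=156, l++
l=6 r=15: min(14,20)*9=126 best=156, l++
l=7 r=15: min(10,20)*8=80 best=156, l++
l=8 r=15: min(11,20)*7=77 best=156, l++
l=9 r=15: min(15,20)*6=90 best=156, l++
l=10 r=15: min(1,20)*5=5 best=156, l++

l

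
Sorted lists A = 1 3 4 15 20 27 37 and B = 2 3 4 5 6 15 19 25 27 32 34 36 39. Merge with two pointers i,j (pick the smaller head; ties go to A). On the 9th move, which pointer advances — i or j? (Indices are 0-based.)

i

i=0 j=0: A[i]=1<=B[j]=2 take 1, i++
i=1 j=0: A[i]=3>B[j]=2 take 2, j++
i=1 j=1: A[i]=3<=B[j]=3 take 3, i++
i=2 j=1: A[i]=4>B[j]=3 take 3, j++
i=2 j=2: A[i]=4<=B[j]=4 take 4, i++
i=3 j=2: A[i]=15>B[j]=4 take 4, j++
i=3 j=3: A[i]=15>B[j]=5 take 5, j++
i=3 j=4: A[i]=15>B[j]=6 take 6, j++
i=3 j=5: A[i]=15<=B[j]=15 take 15, i++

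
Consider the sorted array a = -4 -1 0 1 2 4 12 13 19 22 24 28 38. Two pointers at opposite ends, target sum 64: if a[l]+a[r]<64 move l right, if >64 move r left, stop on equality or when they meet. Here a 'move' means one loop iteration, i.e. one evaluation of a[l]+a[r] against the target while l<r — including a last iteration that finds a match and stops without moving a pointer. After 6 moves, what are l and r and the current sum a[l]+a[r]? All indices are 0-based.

l=6, r=12, sum=50

l=0 r=12: -4+38=34 <64, l++
l=1 r=12: -1+38=37 <64, l++
l=2 r=12: 0+38=38 <64, l++
l=3 r=12: 1+38=39 <64, l++
l=4 r=12: 2+38=40 <64, l++
l=5 r=12: 4+38=42 <64, l++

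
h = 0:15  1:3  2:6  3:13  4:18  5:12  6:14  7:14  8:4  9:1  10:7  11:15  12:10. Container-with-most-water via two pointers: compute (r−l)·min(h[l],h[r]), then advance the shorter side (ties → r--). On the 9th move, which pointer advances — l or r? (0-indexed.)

l=0 r=12: min(15,10)*12=120 best=120 *, r--
l=0 r=11: min(15,15)*11=165 best=165 *, r--
l=0 r=10: min(15,7)*10=70 best=165, r--
l=0 r=9: min(15,1)*9=9 best=165, r--
l=0 r=8: min(15,4)*8=32 best=165, r--
l=0 r=7: min(15,14)*7=98 best=165, r--
l=0 r=6: min(15,14)*6=84 best=165, r--
l=0 r=5: min(15,12)*5=60 best=165, r--
l=0 r=4: min(15,18)*4=60 best=165, l++

l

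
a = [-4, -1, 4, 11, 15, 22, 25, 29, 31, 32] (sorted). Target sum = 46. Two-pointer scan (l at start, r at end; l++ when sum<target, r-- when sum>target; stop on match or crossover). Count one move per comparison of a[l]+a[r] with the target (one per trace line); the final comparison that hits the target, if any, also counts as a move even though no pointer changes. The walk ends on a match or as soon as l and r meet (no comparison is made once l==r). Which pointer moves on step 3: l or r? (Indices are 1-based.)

[1,10] -4+32=28 <46 → l++
[2,10] -1+32=31 <46 → l++
[3,10] 4+32=36 <46 → l++

l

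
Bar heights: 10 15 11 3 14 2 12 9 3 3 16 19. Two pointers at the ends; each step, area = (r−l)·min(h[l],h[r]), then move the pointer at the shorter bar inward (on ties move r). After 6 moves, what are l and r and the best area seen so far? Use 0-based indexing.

l=6, r=11, best area=150

[0,11] min(10,19)*11=110 best=110 * → l++
[1,11] min(15,19)*10=150 best=150 * → l++
[2,11] min(11,19)*9=99 best=150 → l++
[3,11] min(3,19)*8=24 best=150 → l++
[4,11] min(14,19)*7=98 best=150 → l++
[5,11] min(2,19)*6=12 best=150 → l++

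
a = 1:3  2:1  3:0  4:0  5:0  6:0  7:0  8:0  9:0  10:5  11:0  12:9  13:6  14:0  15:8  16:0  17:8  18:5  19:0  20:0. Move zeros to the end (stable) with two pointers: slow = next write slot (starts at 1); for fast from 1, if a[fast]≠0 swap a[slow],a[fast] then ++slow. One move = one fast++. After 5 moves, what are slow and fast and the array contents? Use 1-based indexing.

slow=3, fast=6, a=[3, 1, 0, 0, 0, 0, 0, 0, 0, 5, 0, 9, 6, 0, 8, 0, 8, 5, 0, 0]

(s=1,f=1) a[fast]=3≠0 swap→a[1]=3 → slow++,fast++
(s=2,f=2) a[fast]=1≠0 swap→a[2]=1 → slow++,fast++
(s=3,f=3) a[fast]=0 → fast++
(s=3,f=4) a[fast]=0 → fast++
(s=3,f=5) a[fast]=0 → fast++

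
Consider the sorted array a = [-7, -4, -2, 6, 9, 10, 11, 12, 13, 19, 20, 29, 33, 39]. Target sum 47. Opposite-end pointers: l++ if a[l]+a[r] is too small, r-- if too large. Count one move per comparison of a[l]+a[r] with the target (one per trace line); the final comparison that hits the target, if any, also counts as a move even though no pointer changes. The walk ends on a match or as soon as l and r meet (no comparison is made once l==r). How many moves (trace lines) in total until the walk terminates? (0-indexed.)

13 moves

[0,13] -7+39=32 <47 → l++
[1,13] -4+39=35 <47 → l++
[2,13] -2+39=37 <47 → l++
[3,13] 6+39=45 <47 → l++
[4,13] 9+39=48 >47 → r--
[4,12] 9+33=42 <47 → l++
[5,12] 10+33=43 <47 → l++
[6,12] 11+33=44 <47 → l++
[7,12] 12+33=45 <47 → l++
[8,12] 13+33=46 <47 → l++
[9,12] 19+33=52 >47 → r--
[9,11] 19+29=48 >47 → r--
[9,10] 19+20=39 <47 → l++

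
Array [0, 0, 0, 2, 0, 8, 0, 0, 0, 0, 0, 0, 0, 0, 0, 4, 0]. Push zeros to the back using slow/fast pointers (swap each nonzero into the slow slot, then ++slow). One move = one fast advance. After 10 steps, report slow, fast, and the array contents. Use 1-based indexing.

slow=3, fast=11, a=[2, 8, 0, 0, 0, 0, 0, 0, 0, 0, 0, 0, 0, 0, 0, 4, 0]

slow=1 fast=1: a[fast]=0, fast++
slow=1 fast=2: a[fast]=0, fast++
slow=1 fast=3: a[fast]=0, fast++
slow=1 fast=4: a[fast]=2≠0 swap→a[1]=2, slow++,fast++
slow=2 fast=5: a[fast]=0, fast++
slow=2 fast=6: a[fast]=8≠0 swap→a[2]=8, slow++,fast++
slow=3 fast=7: a[fast]=0, fast++
slow=3 fast=8: a[fast]=0, fast++
slow=3 fast=9: a[fast]=0, fast++
slow=3 fast=10: a[fast]=0, fast++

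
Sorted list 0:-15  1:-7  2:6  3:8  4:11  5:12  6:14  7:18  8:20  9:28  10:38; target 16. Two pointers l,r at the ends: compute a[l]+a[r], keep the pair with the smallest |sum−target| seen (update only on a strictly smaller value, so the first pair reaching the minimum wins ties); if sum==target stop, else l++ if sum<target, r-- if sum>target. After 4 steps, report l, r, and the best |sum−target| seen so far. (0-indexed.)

l=0 r=10: -15+38=23 d=7 *, r--
l=0 r=9: -15+28=13 d=3 *, l++
l=1 r=9: -7+28=21 d=5, r--
l=1 r=8: -7+20=13 d=3, l++

l=2, r=8, best |Δ|=3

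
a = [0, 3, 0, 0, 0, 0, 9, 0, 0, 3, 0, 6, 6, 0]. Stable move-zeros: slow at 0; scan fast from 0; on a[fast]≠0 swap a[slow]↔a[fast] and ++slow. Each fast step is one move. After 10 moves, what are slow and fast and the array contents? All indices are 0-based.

slow=0 fast=0: a[fast]=0, fast++
slow=0 fast=1: a[fast]=3≠0 swap→a[0]=3, slow++,fast++
slow=1 fast=2: a[fast]=0, fast++
slow=1 fast=3: a[fast]=0, fast++
slow=1 fast=4: a[fast]=0, fast++
slow=1 fast=5: a[fast]=0, fast++
slow=1 fast=6: a[fast]=9≠0 swap→a[1]=9, slow++,fast++
slow=2 fast=7: a[fast]=0, fast++
slow=2 fast=8: a[fast]=0, fast++
slow=2 fast=9: a[fast]=3≠0 swap→a[2]=3, slow++,fast++

slow=3, fast=10, a=[3, 9, 3, 0, 0, 0, 0, 0, 0, 0, 0, 6, 6, 0]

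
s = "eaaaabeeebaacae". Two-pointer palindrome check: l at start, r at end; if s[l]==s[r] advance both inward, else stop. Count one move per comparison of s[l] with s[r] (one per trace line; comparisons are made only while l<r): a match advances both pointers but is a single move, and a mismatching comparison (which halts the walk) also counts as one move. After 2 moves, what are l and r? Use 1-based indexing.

l=3, r=13

[1,15] 'e'=='e' → l++,r--
[2,14] 'a'=='a' → l++,r--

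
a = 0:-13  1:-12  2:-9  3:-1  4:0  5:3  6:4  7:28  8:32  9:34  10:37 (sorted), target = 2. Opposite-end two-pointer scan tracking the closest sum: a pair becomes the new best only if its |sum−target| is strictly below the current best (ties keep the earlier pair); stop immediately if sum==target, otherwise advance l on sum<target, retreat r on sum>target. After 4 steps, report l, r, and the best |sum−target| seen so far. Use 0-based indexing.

[0,10] -13+37=24 d=22 * → r--
[0,9] -13+34=21 d=19 * → r--
[0,8] -13+32=19 d=17 * → r--
[0,7] -13+28=15 d=13 * → r--

l=0, r=6, best |Δ|=13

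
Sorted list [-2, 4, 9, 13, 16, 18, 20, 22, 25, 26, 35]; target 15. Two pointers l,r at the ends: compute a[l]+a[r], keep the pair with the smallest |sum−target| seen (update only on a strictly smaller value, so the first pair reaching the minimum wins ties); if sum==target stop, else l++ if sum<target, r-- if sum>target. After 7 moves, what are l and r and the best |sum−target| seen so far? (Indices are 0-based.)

l=1, r=4, best |Δ|=1

l=0 r=10: -2+35=33 d=18 *, r--
l=0 r=9: -2+26=24 d=9 *, r--
l=0 r=8: -2+25=23 d=8 *, r--
l=0 r=7: -2+22=20 d=5 *, r--
l=0 r=6: -2+20=18 d=3 *, r--
l=0 r=5: -2+18=16 d=1 *, r--
l=0 r=4: -2+16=14 d=1, l++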